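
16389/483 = 5463/161 = 33.93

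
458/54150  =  229/27075 = 0.01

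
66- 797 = - 731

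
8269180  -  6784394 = 1484786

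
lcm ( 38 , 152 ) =152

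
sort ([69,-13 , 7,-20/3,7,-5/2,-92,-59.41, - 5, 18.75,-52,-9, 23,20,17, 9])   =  [-92, - 59.41,-52, - 13, - 9,-20/3,-5,-5/2,7, 7, 9,17, 18.75,20,23, 69 ] 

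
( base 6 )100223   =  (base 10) 7863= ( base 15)24e3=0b1111010110111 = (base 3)101210020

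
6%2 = 0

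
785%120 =65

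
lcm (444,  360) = 13320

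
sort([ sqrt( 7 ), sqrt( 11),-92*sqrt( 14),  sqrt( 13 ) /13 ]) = [ - 92*sqrt( 14 ),sqrt( 13) /13,  sqrt(7 ),sqrt( 11) ] 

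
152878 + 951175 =1104053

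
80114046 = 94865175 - 14751129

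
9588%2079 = 1272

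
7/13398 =1/1914=0.00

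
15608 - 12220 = 3388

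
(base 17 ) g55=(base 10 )4714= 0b1001001101010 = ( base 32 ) 4ja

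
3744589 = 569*6581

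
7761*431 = 3344991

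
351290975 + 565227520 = 916518495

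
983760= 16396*60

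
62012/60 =15503/15=1033.53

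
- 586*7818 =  - 4581348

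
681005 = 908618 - 227613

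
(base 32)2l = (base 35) 2f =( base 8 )125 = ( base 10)85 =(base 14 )61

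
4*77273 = 309092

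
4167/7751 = 4167/7751  =  0.54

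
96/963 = 32/321 =0.10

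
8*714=5712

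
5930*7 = 41510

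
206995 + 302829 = 509824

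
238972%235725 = 3247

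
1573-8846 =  - 7273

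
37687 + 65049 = 102736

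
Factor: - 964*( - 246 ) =2^3*3^1*41^1*241^1  =  237144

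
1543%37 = 26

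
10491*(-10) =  - 104910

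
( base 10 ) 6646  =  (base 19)I7F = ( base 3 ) 100010011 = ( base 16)19F6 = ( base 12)3A1A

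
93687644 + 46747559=140435203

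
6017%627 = 374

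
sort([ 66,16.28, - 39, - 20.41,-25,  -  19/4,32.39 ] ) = [ - 39, - 25, - 20.41, - 19/4, 16.28, 32.39, 66 ] 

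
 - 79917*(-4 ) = 319668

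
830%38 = 32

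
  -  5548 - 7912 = - 13460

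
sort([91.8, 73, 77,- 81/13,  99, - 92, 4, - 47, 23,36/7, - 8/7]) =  [ - 92, - 47,-81/13, - 8/7, 4, 36/7, 23,73, 77, 91.8 , 99]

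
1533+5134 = 6667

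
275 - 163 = 112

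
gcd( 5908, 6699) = 7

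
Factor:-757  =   - 757^1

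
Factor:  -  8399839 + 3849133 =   -  4550706  =  -2^1*3^2*252817^1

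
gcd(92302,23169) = 1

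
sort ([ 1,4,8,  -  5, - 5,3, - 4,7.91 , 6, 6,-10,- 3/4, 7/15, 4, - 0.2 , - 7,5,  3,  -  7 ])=[ - 10, - 7, - 7, - 5, - 5, - 4, - 3/4, - 0.2,7/15, 1,3,3,4, 4, 5,6, 6, 7.91, 8]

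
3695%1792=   111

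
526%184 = 158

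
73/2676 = 73/2676 = 0.03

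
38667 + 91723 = 130390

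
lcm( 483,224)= 15456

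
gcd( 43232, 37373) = 7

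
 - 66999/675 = -100 + 167/225 = - 99.26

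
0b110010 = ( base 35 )1F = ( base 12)42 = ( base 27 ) 1n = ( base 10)50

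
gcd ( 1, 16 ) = 1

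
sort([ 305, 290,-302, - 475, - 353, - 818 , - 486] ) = [ - 818,  -  486,  -  475, - 353, - 302,  290,305] 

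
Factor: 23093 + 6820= 3^1*13^2 * 59^1 = 29913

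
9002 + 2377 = 11379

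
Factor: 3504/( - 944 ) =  - 3^1*59^( - 1 )*73^1 = - 219/59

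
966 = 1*966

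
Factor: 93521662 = 2^1*13^1*61^1*58967^1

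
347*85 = 29495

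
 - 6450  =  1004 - 7454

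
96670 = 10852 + 85818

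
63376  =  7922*8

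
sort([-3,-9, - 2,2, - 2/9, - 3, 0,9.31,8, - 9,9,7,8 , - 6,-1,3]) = [-9 ,-9, - 6, - 3,-3,-2,- 1,-2/9,0, 2,3,7,8, 8,  9,9.31]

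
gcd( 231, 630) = 21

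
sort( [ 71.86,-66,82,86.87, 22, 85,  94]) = [ - 66, 22, 71.86, 82, 85, 86.87,94]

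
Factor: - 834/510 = -139/85=-5^ (  -  1)*17^ ( - 1 )*139^1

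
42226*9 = 380034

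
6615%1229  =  470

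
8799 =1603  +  7196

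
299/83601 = 299/83601 = 0.00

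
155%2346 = 155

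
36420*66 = 2403720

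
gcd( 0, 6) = 6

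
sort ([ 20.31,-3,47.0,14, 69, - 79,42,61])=[ - 79, - 3,14 , 20.31,42,47.0, 61,69] 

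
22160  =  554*40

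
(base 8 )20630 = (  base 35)70P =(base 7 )34034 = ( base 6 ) 103452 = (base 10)8600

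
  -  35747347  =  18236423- 53983770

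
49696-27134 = 22562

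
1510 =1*1510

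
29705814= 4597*6462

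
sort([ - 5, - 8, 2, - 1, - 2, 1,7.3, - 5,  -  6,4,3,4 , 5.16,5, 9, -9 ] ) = [-9, - 8, -6, - 5, - 5, - 2,-1,1, 2 , 3,4 , 4,5,5.16,7.3,9] 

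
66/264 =1/4 = 0.25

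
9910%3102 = 604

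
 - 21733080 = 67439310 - 89172390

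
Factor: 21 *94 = 2^1*3^1*7^1*47^1 = 1974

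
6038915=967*6245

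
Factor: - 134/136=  - 2^( - 2) * 17^(-1)*67^1 = - 67/68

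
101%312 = 101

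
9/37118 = 9/37118 = 0.00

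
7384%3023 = 1338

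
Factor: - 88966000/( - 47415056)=5560375/2963441 = 5^3*13^ ( - 1 )*37^( - 1) *61^(  -  1) * 101^(-1 )*44483^1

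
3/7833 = 1/2611 = 0.00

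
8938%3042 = 2854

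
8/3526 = 4/1763  =  0.00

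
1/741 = 1/741 =0.00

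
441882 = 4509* 98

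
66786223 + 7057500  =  73843723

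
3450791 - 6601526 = - 3150735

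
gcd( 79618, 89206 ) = 94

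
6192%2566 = 1060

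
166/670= 83/335 =0.25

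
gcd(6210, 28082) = 2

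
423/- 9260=  -  423/9260 = - 0.05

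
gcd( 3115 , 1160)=5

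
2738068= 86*31838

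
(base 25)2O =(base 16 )4A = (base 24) 32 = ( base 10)74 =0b1001010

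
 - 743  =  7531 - 8274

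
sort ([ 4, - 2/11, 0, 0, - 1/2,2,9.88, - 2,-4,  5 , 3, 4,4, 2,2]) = [ -4 ,  -  2  , - 1/2 ,  -  2/11, 0,  0,2,2,2 , 3,  4,4,4,5,9.88]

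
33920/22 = 1541 + 9/11 = 1541.82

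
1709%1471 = 238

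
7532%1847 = 144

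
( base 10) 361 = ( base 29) cd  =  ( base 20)i1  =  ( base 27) da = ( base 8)551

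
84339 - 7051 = 77288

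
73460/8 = 9182 + 1/2 = 9182.50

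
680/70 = 68/7 = 9.71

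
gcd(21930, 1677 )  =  129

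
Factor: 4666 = 2^1*2333^1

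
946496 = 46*20576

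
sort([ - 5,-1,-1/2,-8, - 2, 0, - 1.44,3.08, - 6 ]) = [ - 8,  -  6,  -  5,-2, -1.44  , - 1, - 1/2,  0,3.08 ]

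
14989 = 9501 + 5488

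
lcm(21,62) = 1302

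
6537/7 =933 + 6/7  =  933.86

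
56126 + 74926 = 131052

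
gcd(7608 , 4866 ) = 6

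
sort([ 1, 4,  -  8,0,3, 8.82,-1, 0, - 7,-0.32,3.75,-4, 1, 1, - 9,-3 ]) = [-9, - 8, - 7,  -  4, - 3, - 1,-0.32,0,0 , 1, 1, 1, 3, 3.75,4,8.82]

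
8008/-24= - 1001/3 = -333.67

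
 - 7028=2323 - 9351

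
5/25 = 1/5 = 0.20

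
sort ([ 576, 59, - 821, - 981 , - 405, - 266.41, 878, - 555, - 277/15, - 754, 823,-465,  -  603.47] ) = [ - 981, - 821 , - 754, - 603.47, - 555, - 465,-405, - 266.41 , - 277/15,59, 576, 823, 878]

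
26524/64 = 414 +7/16 = 414.44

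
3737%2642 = 1095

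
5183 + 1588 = 6771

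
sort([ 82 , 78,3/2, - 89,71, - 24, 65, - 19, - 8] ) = [ - 89,-24, - 19, - 8, 3/2, 65,  71, 78,  82]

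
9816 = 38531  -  28715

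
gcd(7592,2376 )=8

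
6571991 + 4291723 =10863714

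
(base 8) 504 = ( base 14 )192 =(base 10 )324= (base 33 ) 9R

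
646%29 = 8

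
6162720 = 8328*740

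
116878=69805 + 47073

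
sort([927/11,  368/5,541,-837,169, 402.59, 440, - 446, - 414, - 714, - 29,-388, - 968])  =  [ - 968, - 837, - 714, - 446, - 414, - 388,  -  29, 368/5, 927/11,169, 402.59,440,541] 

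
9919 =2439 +7480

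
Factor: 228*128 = 2^9*3^1 * 19^1 = 29184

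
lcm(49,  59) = 2891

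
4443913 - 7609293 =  - 3165380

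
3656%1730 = 196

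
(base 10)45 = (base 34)1b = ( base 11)41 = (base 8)55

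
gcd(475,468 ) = 1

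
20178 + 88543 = 108721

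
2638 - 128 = 2510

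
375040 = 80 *4688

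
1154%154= 76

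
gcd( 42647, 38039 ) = 1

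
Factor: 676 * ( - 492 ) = -2^4*3^1 * 13^2*41^1= - 332592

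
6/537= 2/179  =  0.01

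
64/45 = 1 + 19/45 = 1.42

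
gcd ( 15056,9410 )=1882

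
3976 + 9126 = 13102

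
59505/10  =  5950+1/2=5950.50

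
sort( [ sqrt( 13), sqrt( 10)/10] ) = [sqrt(10)/10,sqrt( 13) ] 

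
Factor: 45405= 3^2*5^1*1009^1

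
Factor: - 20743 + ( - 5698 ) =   -  137^1 * 193^1 =- 26441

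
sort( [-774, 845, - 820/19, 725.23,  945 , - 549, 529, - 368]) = [ - 774, - 549,-368, - 820/19, 529,725.23,845,945] 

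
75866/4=37933/2= 18966.50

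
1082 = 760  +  322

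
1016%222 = 128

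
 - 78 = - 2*39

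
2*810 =1620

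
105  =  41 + 64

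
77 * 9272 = 713944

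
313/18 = 17+7/18 = 17.39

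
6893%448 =173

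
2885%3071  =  2885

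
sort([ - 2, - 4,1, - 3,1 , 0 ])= [ - 4, - 3, - 2,0,1,1]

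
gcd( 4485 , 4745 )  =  65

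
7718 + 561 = 8279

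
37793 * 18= 680274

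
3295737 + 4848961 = 8144698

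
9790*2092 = 20480680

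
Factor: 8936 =2^3 * 1117^1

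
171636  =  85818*2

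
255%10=5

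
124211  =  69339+54872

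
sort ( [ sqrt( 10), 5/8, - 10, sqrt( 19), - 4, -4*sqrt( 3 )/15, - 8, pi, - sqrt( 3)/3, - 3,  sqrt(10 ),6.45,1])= [ - 10, - 8, - 4, - 3,-sqrt( 3)/3, - 4*sqrt( 3 )/15,5/8, 1,  pi,  sqrt( 10),sqrt( 10),  sqrt( 19),6.45]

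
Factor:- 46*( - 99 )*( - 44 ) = -2^3*3^2 * 11^2 *23^1  =  - 200376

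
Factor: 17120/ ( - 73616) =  - 2^1*5^1*43^ (- 1 )=- 10/43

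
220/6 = 110/3 = 36.67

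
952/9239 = 952/9239 = 0.10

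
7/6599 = 7/6599= 0.00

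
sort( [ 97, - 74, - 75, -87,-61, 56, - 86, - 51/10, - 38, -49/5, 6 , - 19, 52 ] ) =[ - 87, - 86,  -  75, - 74, - 61, - 38,  -  19,-49/5,-51/10, 6,52, 56, 97 ] 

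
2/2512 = 1/1256 = 0.00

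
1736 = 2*868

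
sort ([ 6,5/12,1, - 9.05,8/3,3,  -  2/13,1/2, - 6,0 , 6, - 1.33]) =[ - 9.05, - 6,-1.33, - 2/13,0,5/12,1/2, 1, 8/3,3, 6 , 6]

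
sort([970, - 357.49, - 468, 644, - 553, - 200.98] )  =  [ - 553, - 468, - 357.49,  -  200.98, 644,  970]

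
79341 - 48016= 31325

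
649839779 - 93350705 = 556489074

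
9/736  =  9/736= 0.01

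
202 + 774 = 976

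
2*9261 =18522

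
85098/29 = 2934 + 12/29 = 2934.41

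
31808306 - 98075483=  - 66267177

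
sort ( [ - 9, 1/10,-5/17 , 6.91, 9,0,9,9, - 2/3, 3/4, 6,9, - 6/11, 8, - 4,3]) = [-9, - 4,-2/3,-6/11, - 5/17, 0, 1/10, 3/4  ,  3, 6, 6.91, 8 , 9,  9,9,9 ] 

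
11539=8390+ 3149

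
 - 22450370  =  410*(  -  54757 ) 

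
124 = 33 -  - 91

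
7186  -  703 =6483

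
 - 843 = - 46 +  - 797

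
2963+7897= 10860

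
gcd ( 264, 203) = 1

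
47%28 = 19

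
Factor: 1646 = 2^1*823^1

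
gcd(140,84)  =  28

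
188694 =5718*33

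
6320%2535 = 1250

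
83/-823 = - 83/823  =  -0.10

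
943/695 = 943/695 = 1.36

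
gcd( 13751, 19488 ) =1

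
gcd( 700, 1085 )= 35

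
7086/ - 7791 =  - 1 + 235/2597 = -  0.91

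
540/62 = 270/31 = 8.71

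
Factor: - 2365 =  - 5^1*11^1*43^1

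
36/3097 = 36/3097 = 0.01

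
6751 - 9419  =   - 2668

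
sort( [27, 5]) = [ 5, 27]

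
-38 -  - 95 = 57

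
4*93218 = 372872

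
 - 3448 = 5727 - 9175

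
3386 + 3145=6531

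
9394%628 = 602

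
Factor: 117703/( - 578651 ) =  - 43^ ( - 1)*13457^( - 1)*117703^1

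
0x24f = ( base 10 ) 591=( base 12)413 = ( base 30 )JL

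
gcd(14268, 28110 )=6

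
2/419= 2/419 = 0.00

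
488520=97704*5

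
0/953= 0 = 0.00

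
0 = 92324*0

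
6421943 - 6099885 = 322058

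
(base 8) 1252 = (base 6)3054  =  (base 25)127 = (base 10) 682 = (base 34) k2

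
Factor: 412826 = 2^1 * 206413^1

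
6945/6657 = 2315/2219 = 1.04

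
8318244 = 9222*902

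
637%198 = 43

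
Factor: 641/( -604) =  - 2^( - 2 )*151^( - 1) *641^1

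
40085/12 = 40085/12 = 3340.42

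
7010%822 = 434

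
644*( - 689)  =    -  443716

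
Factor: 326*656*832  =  177928192  =  2^11*13^1*41^1*163^1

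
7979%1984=43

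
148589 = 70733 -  - 77856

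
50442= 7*7206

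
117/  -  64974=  - 1 + 1663/1666 = - 0.00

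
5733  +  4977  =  10710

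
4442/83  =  4442/83=53.52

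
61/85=61/85=   0.72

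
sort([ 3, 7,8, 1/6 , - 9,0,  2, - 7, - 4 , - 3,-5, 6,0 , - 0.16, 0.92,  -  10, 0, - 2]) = [-10, - 9, - 7,- 5, - 4  , - 3, - 2,-0.16,0,0, 0,1/6,0.92,2 , 3,6, 7, 8 ]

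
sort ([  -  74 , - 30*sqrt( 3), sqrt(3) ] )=[ - 74, - 30*sqrt( 3),sqrt( 3) ] 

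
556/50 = 278/25 =11.12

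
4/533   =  4/533=0.01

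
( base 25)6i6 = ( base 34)3LO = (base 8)10156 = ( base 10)4206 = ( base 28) 5a6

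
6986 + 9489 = 16475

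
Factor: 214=2^1*107^1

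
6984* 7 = 48888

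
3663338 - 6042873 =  - 2379535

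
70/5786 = 35/2893 = 0.01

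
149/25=149/25 = 5.96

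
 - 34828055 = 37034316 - 71862371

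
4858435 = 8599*565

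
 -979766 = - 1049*934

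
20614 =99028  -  78414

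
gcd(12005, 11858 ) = 49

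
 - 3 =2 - 5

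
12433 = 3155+9278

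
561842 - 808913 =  - 247071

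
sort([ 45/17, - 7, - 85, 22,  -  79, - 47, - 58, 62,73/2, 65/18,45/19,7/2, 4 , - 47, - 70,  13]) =[ - 85, - 79,-70, - 58, - 47,  -  47, -7,45/19,45/17,7/2, 65/18, 4,13, 22,73/2,62 ]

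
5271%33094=5271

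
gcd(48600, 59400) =5400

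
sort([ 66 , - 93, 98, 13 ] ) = [- 93, 13, 66, 98 ] 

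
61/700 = 61/700= 0.09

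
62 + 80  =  142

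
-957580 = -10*95758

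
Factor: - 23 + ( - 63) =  - 2^1*43^1 = - 86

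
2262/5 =452 + 2/5 = 452.40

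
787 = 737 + 50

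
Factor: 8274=2^1*3^1*7^1*197^1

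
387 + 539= 926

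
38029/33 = 38029/33 = 1152.39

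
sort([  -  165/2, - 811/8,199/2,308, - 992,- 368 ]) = [ - 992,  -  368,-811/8,-165/2,199/2,308]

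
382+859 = 1241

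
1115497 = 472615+642882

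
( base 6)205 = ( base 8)115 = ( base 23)38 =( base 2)1001101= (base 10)77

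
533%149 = 86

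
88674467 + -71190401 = 17484066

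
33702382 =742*45421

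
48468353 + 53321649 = 101790002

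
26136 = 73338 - 47202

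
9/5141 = 9/5141 = 0.00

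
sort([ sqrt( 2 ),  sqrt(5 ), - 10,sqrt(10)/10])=[ - 10,sqrt(10)/10,  sqrt(2 )  ,  sqrt(5)]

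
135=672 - 537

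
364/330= 182/165 = 1.10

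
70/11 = 70/11 =6.36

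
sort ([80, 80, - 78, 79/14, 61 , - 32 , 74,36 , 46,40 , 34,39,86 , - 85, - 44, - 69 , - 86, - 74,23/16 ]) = [ - 86,  -  85 , - 78, - 74 , - 69, - 44, - 32,23/16, 79/14,  34, 36, 39, 40 , 46,  61, 74,  80,80,  86 ]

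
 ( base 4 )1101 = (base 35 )2B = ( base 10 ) 81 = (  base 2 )1010001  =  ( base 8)121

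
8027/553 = 14+285/553 = 14.52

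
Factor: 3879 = 3^2*431^1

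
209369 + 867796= 1077165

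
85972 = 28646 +57326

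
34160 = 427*80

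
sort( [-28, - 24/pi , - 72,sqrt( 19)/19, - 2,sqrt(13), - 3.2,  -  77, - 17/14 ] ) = [ - 77,-72,  -  28, - 24/pi, - 3.2, - 2, - 17/14,sqrt( 19)/19,sqrt(13)] 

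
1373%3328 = 1373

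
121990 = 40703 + 81287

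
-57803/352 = - 57803/352 = - 164.21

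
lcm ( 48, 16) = 48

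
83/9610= 83/9610 = 0.01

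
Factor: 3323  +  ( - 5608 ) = -5^1*457^1 = - 2285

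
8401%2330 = 1411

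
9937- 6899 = 3038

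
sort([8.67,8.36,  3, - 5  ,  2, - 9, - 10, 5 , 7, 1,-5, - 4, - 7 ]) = [ - 10, - 9, - 7, - 5  , - 5, - 4,1, 2,3, 5,7,8.36, 8.67 ] 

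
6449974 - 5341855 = 1108119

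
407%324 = 83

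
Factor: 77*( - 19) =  - 1463 = -  7^1 *11^1 * 19^1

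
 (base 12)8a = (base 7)211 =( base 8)152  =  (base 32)3a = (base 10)106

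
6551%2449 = 1653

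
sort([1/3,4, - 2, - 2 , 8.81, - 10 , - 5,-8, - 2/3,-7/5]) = [ - 10,-8 , - 5, - 2, - 2 , - 7/5, - 2/3,1/3,  4 , 8.81] 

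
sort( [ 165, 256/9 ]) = [256/9, 165 ]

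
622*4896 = 3045312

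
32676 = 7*4668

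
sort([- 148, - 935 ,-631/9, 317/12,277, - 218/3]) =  [ - 935, - 148, - 218/3, - 631/9,317/12, 277 ]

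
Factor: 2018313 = 3^2*11^1*19^1*29^1*37^1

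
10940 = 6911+4029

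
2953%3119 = 2953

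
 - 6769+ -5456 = - 12225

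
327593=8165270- 7837677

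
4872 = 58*84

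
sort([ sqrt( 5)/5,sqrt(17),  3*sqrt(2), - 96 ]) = [ - 96, sqrt( 5)/5, sqrt( 17 ),3*sqrt( 2)]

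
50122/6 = 25061/3 = 8353.67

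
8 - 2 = 6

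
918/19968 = 153/3328  =  0.05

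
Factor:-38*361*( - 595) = 2^1*5^1*7^1*17^1*19^3= 8162210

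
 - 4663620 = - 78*59790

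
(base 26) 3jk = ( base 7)10261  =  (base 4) 213232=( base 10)2542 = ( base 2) 100111101110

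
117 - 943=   -826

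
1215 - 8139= - 6924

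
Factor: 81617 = 17^1*4801^1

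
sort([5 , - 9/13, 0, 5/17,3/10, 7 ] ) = [ - 9/13, 0, 5/17,3/10,5, 7 ]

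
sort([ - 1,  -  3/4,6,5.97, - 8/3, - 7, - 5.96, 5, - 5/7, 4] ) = [ - 7, - 5.96, - 8/3,-1 , - 3/4, - 5/7, 4, 5 , 5.97, 6 ]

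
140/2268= 5/81 = 0.06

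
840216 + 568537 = 1408753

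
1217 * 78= 94926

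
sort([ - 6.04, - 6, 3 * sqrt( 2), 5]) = [-6.04, - 6, 3*sqrt( 2 ), 5 ]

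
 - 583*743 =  - 433169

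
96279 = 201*479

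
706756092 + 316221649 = 1022977741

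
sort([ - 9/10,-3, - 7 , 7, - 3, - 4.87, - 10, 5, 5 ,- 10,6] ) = [ - 10, - 10,-7, - 4.87, - 3, - 3, - 9/10,5, 5,6,7 ]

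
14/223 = 14/223 = 0.06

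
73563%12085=1053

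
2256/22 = 102+ 6/11 = 102.55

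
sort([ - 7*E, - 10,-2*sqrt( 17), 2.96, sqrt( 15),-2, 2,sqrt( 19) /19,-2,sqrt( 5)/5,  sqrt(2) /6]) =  [ - 7 *E, - 10,-2 * sqrt( 17 ), - 2, - 2,  sqrt(19) /19, sqrt( 2 )/6,sqrt( 5 ) /5,2,  2.96,sqrt( 15 ) ] 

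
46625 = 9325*5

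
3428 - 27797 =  - 24369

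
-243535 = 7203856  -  7447391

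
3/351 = 1/117= 0.01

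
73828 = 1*73828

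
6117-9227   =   - 3110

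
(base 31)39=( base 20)52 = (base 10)102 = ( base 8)146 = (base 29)3F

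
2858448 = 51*56048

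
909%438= 33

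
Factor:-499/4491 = -1/9 = -  3^( - 2)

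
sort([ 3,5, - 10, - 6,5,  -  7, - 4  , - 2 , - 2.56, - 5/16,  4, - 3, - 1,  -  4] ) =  [-10,-7, - 6,- 4, - 4,-3, - 2.56, - 2,-1, - 5/16,3,4 , 5,5] 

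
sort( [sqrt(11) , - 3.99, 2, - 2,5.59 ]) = [ - 3.99,  -  2,2, sqrt( 11 ),5.59 ] 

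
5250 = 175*30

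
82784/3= 82784/3 = 27594.67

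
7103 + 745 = 7848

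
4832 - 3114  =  1718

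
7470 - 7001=469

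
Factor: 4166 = 2^1*2083^1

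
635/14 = 635/14  =  45.36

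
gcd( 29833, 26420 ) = 1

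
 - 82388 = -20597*4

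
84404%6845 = 2264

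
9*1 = 9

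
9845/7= 1406+3/7  =  1406.43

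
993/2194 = 993/2194 = 0.45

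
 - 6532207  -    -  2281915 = -4250292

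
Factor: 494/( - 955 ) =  - 2^1 *5^(-1)*13^1*19^1*191^( - 1)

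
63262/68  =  31631/34  =  930.32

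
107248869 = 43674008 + 63574861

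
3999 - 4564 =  - 565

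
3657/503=3657/503 = 7.27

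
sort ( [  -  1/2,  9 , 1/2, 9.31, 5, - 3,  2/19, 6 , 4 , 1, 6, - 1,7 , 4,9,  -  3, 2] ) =[ -3, - 3, - 1, - 1/2 , 2/19,1/2,  1,2,4 , 4 , 5,6,6,7, 9,9 , 9.31 ]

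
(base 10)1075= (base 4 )100303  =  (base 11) 898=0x433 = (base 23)20h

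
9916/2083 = 4+1584/2083 = 4.76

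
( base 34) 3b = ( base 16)71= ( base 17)6B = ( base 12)95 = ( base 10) 113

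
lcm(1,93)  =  93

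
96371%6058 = 5501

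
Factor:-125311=-125311^1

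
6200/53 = 6200/53 =116.98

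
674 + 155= 829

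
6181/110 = 56  +  21/110 = 56.19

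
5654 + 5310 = 10964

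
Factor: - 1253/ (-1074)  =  2^(- 1 )*3^( - 1)*7^1 =7/6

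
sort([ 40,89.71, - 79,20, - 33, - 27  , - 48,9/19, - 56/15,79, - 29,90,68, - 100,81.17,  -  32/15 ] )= [ - 100, - 79, - 48, - 33 , - 29, - 27, - 56/15, - 32/15,9/19,20, 40,68,79, 81.17,  89.71,90]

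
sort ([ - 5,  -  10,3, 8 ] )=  [ - 10, - 5, 3, 8] 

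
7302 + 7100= 14402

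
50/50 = 1 = 1.00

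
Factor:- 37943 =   -  19^1*1997^1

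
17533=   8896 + 8637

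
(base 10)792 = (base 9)1070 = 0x318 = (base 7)2211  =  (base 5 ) 11132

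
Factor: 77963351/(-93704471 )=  -7^(  -  1 )*13386353^(-1 )*77963351^1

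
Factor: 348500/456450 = 410/537 = 2^1 * 3^( - 1)*5^1 *41^1 * 179^( - 1 ) 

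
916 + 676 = 1592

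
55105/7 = 55105/7 = 7872.14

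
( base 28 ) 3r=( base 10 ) 111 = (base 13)87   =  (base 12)93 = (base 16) 6f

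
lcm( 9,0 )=0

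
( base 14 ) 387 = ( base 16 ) 2c3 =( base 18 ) 235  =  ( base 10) 707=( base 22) 1a3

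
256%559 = 256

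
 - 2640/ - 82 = 32 + 8/41 = 32.20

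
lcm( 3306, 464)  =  26448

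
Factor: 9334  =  2^1*13^1*359^1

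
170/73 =2  +  24/73=2.33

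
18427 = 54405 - 35978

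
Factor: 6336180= 2^2*3^2 * 5^1*35201^1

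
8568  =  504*17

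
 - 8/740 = -1+ 183/185 = - 0.01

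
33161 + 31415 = 64576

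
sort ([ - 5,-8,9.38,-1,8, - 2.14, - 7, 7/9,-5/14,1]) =[  -  8, - 7, -5 , - 2.14, - 1,-5/14,7/9 , 1,  8,9.38] 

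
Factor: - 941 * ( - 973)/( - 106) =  - 2^ ( - 1 )*7^1* 53^( -1)*139^1* 941^1 = - 915593/106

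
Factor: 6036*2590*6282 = 98208013680 = 2^4*3^3 * 5^1*7^1*37^1 *349^1*503^1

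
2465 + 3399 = 5864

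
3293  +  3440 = 6733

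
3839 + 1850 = 5689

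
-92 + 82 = - 10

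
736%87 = 40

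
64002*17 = 1088034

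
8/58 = 4/29 = 0.14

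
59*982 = 57938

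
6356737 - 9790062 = -3433325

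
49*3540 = 173460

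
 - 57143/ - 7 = 8163 + 2/7= 8163.29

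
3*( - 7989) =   -  23967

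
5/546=5/546 = 0.01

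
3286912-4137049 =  -850137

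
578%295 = 283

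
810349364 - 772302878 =38046486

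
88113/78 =1129 + 17/26 = 1129.65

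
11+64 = 75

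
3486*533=1858038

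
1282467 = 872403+410064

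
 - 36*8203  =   - 295308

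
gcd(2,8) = 2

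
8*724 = 5792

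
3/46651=3/46651 = 0.00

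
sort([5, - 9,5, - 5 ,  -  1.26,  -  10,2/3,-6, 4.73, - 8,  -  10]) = [ - 10,-10, - 9, - 8,-6, - 5,- 1.26,2/3, 4.73, 5, 5 ]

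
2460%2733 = 2460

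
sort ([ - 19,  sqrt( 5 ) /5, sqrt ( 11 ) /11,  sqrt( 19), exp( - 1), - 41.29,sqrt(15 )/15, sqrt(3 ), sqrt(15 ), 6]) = [- 41.29 , - 19, sqrt( 15 )/15,sqrt( 11 )/11,  exp( - 1), sqrt( 5)/5, sqrt (3),  sqrt(15 ) , sqrt(19 ),6 ]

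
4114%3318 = 796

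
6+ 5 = 11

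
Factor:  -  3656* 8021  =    -  2^3*13^1 * 457^1*617^1 = - 29324776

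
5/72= 5/72 = 0.07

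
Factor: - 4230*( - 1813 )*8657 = 2^1 * 3^2*5^1*7^2*11^1 * 37^1*47^1*  787^1 = 66390446430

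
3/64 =3/64 = 0.05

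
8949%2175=249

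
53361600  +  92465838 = 145827438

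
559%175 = 34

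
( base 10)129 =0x81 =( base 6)333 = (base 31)45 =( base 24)59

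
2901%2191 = 710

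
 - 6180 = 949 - 7129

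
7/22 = 7/22 = 0.32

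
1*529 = 529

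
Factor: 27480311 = 43^1*641^1*997^1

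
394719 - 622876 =  -  228157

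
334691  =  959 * 349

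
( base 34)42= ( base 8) 212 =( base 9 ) 163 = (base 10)138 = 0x8A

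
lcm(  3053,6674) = 286982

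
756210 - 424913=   331297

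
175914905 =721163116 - 545248211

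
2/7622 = 1/3811 = 0.00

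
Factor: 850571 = 850571^1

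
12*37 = 444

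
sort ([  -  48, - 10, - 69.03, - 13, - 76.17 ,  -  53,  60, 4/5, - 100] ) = [ - 100, - 76.17, - 69.03,- 53, - 48, - 13, - 10, 4/5, 60]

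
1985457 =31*64047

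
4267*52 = 221884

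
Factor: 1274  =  2^1*7^2*13^1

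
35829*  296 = 10605384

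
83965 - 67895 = 16070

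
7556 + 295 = 7851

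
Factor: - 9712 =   -  2^4*607^1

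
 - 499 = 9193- 9692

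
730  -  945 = -215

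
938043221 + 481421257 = 1419464478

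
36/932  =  9/233=0.04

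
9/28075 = 9/28075 = 0.00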